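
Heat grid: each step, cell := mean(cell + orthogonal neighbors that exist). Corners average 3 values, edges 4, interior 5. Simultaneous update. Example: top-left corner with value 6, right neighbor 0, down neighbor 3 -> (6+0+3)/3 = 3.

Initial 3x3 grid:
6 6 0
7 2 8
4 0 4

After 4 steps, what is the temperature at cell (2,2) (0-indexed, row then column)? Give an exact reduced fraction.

Step 1: cell (2,2) = 4
Step 2: cell (2,2) = 10/3
Step 3: cell (2,2) = 673/180
Step 4: cell (2,2) = 3343/900
Full grid after step 4:
  579967/129600 636719/144000 133973/32400
  1253563/288000 1458593/360000 1735907/432000
  515867/129600 1690907/432000 3343/900

Answer: 3343/900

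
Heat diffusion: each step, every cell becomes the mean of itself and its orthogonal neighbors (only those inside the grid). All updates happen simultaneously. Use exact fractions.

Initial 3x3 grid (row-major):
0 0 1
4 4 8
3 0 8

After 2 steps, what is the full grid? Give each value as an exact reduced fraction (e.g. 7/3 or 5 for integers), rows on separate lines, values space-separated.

Answer: 16/9 527/240 19/6
577/240 81/25 1007/240
53/18 877/240 43/9

Derivation:
After step 1:
  4/3 5/4 3
  11/4 16/5 21/4
  7/3 15/4 16/3
After step 2:
  16/9 527/240 19/6
  577/240 81/25 1007/240
  53/18 877/240 43/9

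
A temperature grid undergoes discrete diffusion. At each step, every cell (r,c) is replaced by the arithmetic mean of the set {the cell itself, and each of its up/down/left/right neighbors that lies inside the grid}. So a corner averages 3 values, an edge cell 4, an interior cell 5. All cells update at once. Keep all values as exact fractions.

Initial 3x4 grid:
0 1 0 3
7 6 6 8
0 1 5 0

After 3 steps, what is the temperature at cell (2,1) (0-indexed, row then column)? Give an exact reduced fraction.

Step 1: cell (2,1) = 3
Step 2: cell (2,1) = 193/60
Step 3: cell (2,1) = 3029/900
Full grid after step 3:
  3071/1080 21607/7200 23887/7200 793/216
  43789/14400 9853/3000 3721/1000 18523/4800
  6757/2160 3029/900 13231/3600 1729/432

Answer: 3029/900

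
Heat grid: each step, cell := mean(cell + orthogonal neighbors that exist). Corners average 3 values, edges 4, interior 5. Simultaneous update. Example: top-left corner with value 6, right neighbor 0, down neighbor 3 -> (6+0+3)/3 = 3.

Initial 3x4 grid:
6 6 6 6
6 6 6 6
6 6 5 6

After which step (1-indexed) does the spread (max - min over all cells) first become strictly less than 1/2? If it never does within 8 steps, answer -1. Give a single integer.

Step 1: max=6, min=17/3, spread=1/3
  -> spread < 1/2 first at step 1
Step 2: max=6, min=689/120, spread=31/120
Step 3: max=6, min=6269/1080, spread=211/1080
Step 4: max=10753/1800, min=631103/108000, spread=14077/108000
Step 5: max=644317/108000, min=5691593/972000, spread=5363/48600
Step 6: max=357131/60000, min=171219191/29160000, spread=93859/1166400
Step 7: max=577863533/97200000, min=10287325519/1749600000, spread=4568723/69984000
Step 8: max=17314381111/2916000000, min=618075564371/104976000000, spread=8387449/167961600

Answer: 1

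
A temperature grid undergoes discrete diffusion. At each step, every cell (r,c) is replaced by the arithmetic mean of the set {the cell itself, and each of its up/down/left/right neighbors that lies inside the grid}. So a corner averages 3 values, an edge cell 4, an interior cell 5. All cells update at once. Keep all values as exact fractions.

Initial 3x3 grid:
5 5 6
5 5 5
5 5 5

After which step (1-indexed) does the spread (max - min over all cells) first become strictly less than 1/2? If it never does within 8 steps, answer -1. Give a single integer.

Step 1: max=16/3, min=5, spread=1/3
  -> spread < 1/2 first at step 1
Step 2: max=95/18, min=5, spread=5/18
Step 3: max=1121/216, min=5, spread=41/216
Step 4: max=66931/12960, min=1811/360, spread=347/2592
Step 5: max=3994937/777600, min=18157/3600, spread=2921/31104
Step 6: max=239108539/46656000, min=2185483/432000, spread=24611/373248
Step 7: max=14315522033/2799360000, min=49256741/9720000, spread=207329/4478976
Step 8: max=857837952451/167961600000, min=2630801599/518400000, spread=1746635/53747712

Answer: 1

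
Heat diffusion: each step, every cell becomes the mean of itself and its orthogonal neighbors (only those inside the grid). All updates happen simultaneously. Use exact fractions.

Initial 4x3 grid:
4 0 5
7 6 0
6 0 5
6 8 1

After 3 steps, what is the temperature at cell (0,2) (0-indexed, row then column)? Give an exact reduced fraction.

Answer: 6121/2160

Derivation:
Step 1: cell (0,2) = 5/3
Step 2: cell (0,2) = 113/36
Step 3: cell (0,2) = 6121/2160
Full grid after step 3:
  8281/2160 52807/14400 6121/2160
  4127/900 20753/6000 12233/3600
  8239/1800 26513/6000 11753/3600
  2249/432 60847/14400 1745/432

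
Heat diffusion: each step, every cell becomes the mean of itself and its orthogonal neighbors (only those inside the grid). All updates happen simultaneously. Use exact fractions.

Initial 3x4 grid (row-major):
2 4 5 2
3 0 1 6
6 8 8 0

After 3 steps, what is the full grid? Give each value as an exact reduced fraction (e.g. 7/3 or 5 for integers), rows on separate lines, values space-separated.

Answer: 379/120 7789/2400 23477/7200 379/108
53159/14400 21931/6000 7567/2000 16883/4800
4661/1080 31567/7200 29377/7200 437/108

Derivation:
After step 1:
  3 11/4 3 13/3
  11/4 16/5 4 9/4
  17/3 11/2 17/4 14/3
After step 2:
  17/6 239/80 169/48 115/36
  877/240 91/25 167/50 61/16
  167/36 1117/240 221/48 67/18
After step 3:
  379/120 7789/2400 23477/7200 379/108
  53159/14400 21931/6000 7567/2000 16883/4800
  4661/1080 31567/7200 29377/7200 437/108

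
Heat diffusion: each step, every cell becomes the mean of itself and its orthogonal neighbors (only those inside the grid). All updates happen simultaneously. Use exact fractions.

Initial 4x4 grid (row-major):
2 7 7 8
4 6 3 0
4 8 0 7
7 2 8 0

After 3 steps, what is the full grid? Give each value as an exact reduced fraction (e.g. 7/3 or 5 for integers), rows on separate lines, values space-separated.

After step 1:
  13/3 11/2 25/4 5
  4 28/5 16/5 9/2
  23/4 4 26/5 7/4
  13/3 25/4 5/2 5
After step 2:
  83/18 1301/240 399/80 21/4
  1181/240 223/50 99/20 289/80
  217/48 134/25 333/100 329/80
  49/9 205/48 379/80 37/12
After step 3:
  5383/1080 35063/7200 2473/480 277/60
  33323/7200 15067/3000 1067/250 717/160
  36443/7200 2633/600 2249/500 8483/2400
  1025/216 35663/7200 9253/2400 179/45

Answer: 5383/1080 35063/7200 2473/480 277/60
33323/7200 15067/3000 1067/250 717/160
36443/7200 2633/600 2249/500 8483/2400
1025/216 35663/7200 9253/2400 179/45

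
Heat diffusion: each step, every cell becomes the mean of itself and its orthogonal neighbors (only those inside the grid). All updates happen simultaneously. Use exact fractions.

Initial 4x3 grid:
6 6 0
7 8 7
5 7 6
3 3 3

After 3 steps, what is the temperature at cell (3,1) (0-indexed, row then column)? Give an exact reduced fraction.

Step 1: cell (3,1) = 4
Step 2: cell (3,1) = 131/30
Step 3: cell (3,1) = 8527/1800
Full grid after step 3:
  323/54 1259/225 145/27
  21199/3600 8731/1500 19399/3600
  19529/3600 1984/375 6293/1200
  1271/270 8527/1800 283/60

Answer: 8527/1800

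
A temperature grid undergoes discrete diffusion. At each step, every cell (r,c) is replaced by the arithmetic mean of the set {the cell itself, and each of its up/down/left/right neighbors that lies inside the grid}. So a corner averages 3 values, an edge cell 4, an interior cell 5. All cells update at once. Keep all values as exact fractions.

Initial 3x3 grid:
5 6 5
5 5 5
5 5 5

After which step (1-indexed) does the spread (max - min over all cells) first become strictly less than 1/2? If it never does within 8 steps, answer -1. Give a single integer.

Step 1: max=16/3, min=5, spread=1/3
  -> spread < 1/2 first at step 1
Step 2: max=1267/240, min=5, spread=67/240
Step 3: max=11237/2160, min=1007/200, spread=1807/10800
Step 4: max=4477963/864000, min=27361/5400, spread=33401/288000
Step 5: max=40109933/7776000, min=2743391/540000, spread=3025513/38880000
Step 6: max=16016926867/3110400000, min=146755949/28800000, spread=53531/995328
Step 7: max=959152925849/186624000000, min=39671116051/7776000000, spread=450953/11943936
Step 8: max=57496103560603/11197440000000, min=4766608610519/933120000000, spread=3799043/143327232

Answer: 1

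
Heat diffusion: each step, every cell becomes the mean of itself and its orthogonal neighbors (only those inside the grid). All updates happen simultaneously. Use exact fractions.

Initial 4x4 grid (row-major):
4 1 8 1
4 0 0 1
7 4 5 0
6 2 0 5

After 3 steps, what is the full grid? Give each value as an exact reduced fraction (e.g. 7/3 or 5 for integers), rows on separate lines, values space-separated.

After step 1:
  3 13/4 5/2 10/3
  15/4 9/5 14/5 1/2
  21/4 18/5 9/5 11/4
  5 3 3 5/3
After step 2:
  10/3 211/80 713/240 19/9
  69/20 76/25 47/25 563/240
  22/5 309/100 279/100 403/240
  53/12 73/20 71/30 89/36
After step 3:
  2261/720 7189/2400 17279/7200 1337/540
  4267/1200 5639/2000 977/375 14429/7200
  4607/1200 1697/500 14167/6000 16717/7200
  187/45 4057/1200 10151/3600 4693/2160

Answer: 2261/720 7189/2400 17279/7200 1337/540
4267/1200 5639/2000 977/375 14429/7200
4607/1200 1697/500 14167/6000 16717/7200
187/45 4057/1200 10151/3600 4693/2160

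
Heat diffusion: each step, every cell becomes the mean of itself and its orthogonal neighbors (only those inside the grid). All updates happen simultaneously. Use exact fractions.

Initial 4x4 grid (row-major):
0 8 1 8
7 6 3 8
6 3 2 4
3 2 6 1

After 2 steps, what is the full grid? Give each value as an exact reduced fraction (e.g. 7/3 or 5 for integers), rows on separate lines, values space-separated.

Answer: 9/2 383/80 221/48 197/36
199/40 217/50 19/4 115/24
509/120 421/100 179/50 503/120
143/36 823/240 811/240 61/18

Derivation:
After step 1:
  5 15/4 5 17/3
  19/4 27/5 4 23/4
  19/4 19/5 18/5 15/4
  11/3 7/2 11/4 11/3
After step 2:
  9/2 383/80 221/48 197/36
  199/40 217/50 19/4 115/24
  509/120 421/100 179/50 503/120
  143/36 823/240 811/240 61/18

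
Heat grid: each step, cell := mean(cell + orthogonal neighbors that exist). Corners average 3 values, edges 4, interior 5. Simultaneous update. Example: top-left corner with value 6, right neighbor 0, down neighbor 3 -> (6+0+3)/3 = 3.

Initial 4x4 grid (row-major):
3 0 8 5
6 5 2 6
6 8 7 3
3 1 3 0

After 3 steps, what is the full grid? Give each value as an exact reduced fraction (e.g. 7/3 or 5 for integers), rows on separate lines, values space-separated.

After step 1:
  3 4 15/4 19/3
  5 21/5 28/5 4
  23/4 27/5 23/5 4
  10/3 15/4 11/4 2
After step 2:
  4 299/80 1181/240 169/36
  359/80 121/25 443/100 299/60
  1169/240 237/50 447/100 73/20
  77/18 457/120 131/40 35/12
After step 3:
  163/40 10499/2400 32009/7200 10511/2160
  10919/2400 4447/1000 28373/6000 7991/1800
  33077/7200 1091/240 4113/1000 801/200
  9329/2160 14491/3600 1447/400 1181/360

Answer: 163/40 10499/2400 32009/7200 10511/2160
10919/2400 4447/1000 28373/6000 7991/1800
33077/7200 1091/240 4113/1000 801/200
9329/2160 14491/3600 1447/400 1181/360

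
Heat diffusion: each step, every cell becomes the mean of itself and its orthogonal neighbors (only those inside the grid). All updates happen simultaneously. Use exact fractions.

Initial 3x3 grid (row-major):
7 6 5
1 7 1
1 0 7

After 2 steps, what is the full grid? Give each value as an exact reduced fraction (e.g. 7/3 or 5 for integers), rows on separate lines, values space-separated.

Answer: 179/36 215/48 61/12
37/12 22/5 11/3
101/36 121/48 137/36

Derivation:
After step 1:
  14/3 25/4 4
  4 3 5
  2/3 15/4 8/3
After step 2:
  179/36 215/48 61/12
  37/12 22/5 11/3
  101/36 121/48 137/36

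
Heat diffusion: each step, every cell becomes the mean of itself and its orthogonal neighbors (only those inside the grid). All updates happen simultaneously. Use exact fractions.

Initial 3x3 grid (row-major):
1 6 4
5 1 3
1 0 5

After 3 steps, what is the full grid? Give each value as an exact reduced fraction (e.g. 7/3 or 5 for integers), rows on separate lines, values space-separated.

After step 1:
  4 3 13/3
  2 3 13/4
  2 7/4 8/3
After step 2:
  3 43/12 127/36
  11/4 13/5 53/16
  23/12 113/48 23/9
After step 3:
  28/9 143/45 1501/432
  77/30 73/25 2879/960
  337/144 6787/2880 74/27

Answer: 28/9 143/45 1501/432
77/30 73/25 2879/960
337/144 6787/2880 74/27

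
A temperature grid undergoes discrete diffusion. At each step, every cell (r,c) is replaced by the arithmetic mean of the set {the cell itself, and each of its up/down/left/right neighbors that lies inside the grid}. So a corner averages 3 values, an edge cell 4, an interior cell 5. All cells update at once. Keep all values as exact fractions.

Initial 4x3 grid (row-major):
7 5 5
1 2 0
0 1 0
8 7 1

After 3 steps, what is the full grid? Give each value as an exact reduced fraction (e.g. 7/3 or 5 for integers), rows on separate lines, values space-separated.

After step 1:
  13/3 19/4 10/3
  5/2 9/5 7/4
  5/2 2 1/2
  5 17/4 8/3
After step 2:
  139/36 853/240 59/18
  167/60 64/25 443/240
  3 221/100 83/48
  47/12 167/48 89/36
After step 3:
  7343/2160 47711/14400 781/270
  1373/450 1943/750 16943/7200
  1191/400 7787/3000 14863/7200
  499/144 43481/14400 553/216

Answer: 7343/2160 47711/14400 781/270
1373/450 1943/750 16943/7200
1191/400 7787/3000 14863/7200
499/144 43481/14400 553/216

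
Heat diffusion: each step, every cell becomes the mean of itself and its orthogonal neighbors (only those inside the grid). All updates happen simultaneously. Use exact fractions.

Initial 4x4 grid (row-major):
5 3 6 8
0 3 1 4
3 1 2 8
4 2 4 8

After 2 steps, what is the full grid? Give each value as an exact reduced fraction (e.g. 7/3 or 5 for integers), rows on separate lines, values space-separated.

After step 1:
  8/3 17/4 9/2 6
  11/4 8/5 16/5 21/4
  2 11/5 16/5 11/2
  3 11/4 4 20/3
After step 2:
  29/9 781/240 359/80 21/4
  541/240 14/5 71/20 399/80
  199/80 47/20 181/50 1237/240
  31/12 239/80 997/240 97/18

Answer: 29/9 781/240 359/80 21/4
541/240 14/5 71/20 399/80
199/80 47/20 181/50 1237/240
31/12 239/80 997/240 97/18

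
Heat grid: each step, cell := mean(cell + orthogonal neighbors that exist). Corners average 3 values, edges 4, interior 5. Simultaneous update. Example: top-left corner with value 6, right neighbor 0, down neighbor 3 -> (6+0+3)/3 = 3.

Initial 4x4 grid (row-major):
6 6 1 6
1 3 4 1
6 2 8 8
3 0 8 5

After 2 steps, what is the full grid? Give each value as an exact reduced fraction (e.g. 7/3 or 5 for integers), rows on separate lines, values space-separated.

After step 1:
  13/3 4 17/4 8/3
  4 16/5 17/5 19/4
  3 19/5 6 11/2
  3 13/4 21/4 7
After step 2:
  37/9 947/240 859/240 35/9
  109/30 92/25 108/25 979/240
  69/20 77/20 479/100 93/16
  37/12 153/40 43/8 71/12

Answer: 37/9 947/240 859/240 35/9
109/30 92/25 108/25 979/240
69/20 77/20 479/100 93/16
37/12 153/40 43/8 71/12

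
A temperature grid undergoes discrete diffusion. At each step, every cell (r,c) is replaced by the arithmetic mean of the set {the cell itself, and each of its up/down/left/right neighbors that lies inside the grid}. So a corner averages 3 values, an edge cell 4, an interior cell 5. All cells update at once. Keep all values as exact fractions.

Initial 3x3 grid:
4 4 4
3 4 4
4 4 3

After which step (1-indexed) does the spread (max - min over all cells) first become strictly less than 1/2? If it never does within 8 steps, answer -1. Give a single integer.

Answer: 1

Derivation:
Step 1: max=4, min=11/3, spread=1/3
  -> spread < 1/2 first at step 1
Step 2: max=47/12, min=893/240, spread=47/240
Step 3: max=309/80, min=4019/1080, spread=61/432
Step 4: max=165967/43200, min=242563/64800, spread=511/5184
Step 5: max=9908149/2592000, min=14592911/3888000, spread=4309/62208
Step 6: max=197661901/51840000, min=878136367/233280000, spread=36295/746496
Step 7: max=35503950941/9331200000, min=52778156099/13996800000, spread=305773/8957952
Step 8: max=2127506070527/559872000000, min=3171134488603/839808000000, spread=2575951/107495424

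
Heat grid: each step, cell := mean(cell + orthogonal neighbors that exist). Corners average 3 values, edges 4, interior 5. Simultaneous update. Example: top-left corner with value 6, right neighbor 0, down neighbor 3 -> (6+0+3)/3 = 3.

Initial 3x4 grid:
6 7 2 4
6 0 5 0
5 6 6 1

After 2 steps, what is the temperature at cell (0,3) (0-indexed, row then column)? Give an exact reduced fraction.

Answer: 3

Derivation:
Step 1: cell (0,3) = 2
Step 2: cell (0,3) = 3
Full grid after step 2:
  43/9 1163/240 257/80 3
  421/80 393/100 189/50 283/120
  85/18 1153/240 821/240 28/9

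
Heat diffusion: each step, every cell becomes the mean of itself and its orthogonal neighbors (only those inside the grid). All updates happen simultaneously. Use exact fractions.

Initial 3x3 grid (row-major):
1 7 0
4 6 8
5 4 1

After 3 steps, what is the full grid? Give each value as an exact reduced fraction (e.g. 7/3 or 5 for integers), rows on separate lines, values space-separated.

Answer: 1553/360 10021/2400 3211/720
15019/3600 27187/6000 61351/14400
2387/540 15269/3600 9623/2160

Derivation:
After step 1:
  4 7/2 5
  4 29/5 15/4
  13/3 4 13/3
After step 2:
  23/6 183/40 49/12
  68/15 421/100 1133/240
  37/9 277/60 145/36
After step 3:
  1553/360 10021/2400 3211/720
  15019/3600 27187/6000 61351/14400
  2387/540 15269/3600 9623/2160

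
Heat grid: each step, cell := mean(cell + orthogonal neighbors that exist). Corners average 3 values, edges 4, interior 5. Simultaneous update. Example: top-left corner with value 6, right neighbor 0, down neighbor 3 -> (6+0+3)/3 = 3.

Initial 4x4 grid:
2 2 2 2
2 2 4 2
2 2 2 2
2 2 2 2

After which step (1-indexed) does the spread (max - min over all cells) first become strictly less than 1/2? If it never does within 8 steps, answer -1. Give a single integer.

Answer: 2

Derivation:
Step 1: max=5/2, min=2, spread=1/2
Step 2: max=61/25, min=2, spread=11/25
  -> spread < 1/2 first at step 2
Step 3: max=2767/1200, min=2, spread=367/1200
Step 4: max=12371/5400, min=613/300, spread=1337/5400
Step 5: max=365669/162000, min=18469/9000, spread=33227/162000
Step 6: max=10934327/4860000, min=112049/54000, spread=849917/4860000
Step 7: max=325314347/145800000, min=1688533/810000, spread=21378407/145800000
Step 8: max=9714462371/4374000000, min=509688343/243000000, spread=540072197/4374000000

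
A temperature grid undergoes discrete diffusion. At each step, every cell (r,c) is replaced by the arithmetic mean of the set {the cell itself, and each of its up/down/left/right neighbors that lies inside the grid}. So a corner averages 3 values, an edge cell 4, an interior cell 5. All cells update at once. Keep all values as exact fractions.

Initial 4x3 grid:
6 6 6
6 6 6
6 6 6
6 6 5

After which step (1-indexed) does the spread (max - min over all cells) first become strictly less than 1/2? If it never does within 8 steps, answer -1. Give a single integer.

Answer: 1

Derivation:
Step 1: max=6, min=17/3, spread=1/3
  -> spread < 1/2 first at step 1
Step 2: max=6, min=103/18, spread=5/18
Step 3: max=6, min=1255/216, spread=41/216
Step 4: max=6, min=151303/25920, spread=4217/25920
Step 5: max=43121/7200, min=9122051/1555200, spread=38417/311040
Step 6: max=861403/144000, min=548671789/93312000, spread=1903471/18662400
Step 7: max=25804241/4320000, min=32991330911/5598720000, spread=18038617/223948800
Step 8: max=2319873241/388800000, min=1982271017149/335923200000, spread=883978523/13436928000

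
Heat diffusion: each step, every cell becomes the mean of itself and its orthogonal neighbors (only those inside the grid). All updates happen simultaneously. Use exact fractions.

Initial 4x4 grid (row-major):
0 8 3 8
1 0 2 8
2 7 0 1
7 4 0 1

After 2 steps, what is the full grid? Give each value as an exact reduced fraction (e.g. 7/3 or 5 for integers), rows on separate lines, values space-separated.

After step 1:
  3 11/4 21/4 19/3
  3/4 18/5 13/5 19/4
  17/4 13/5 2 5/2
  13/3 9/2 5/4 2/3
After step 2:
  13/6 73/20 127/30 49/9
  29/10 123/50 91/25 971/240
  179/60 339/100 219/100 119/48
  157/36 761/240 101/48 53/36

Answer: 13/6 73/20 127/30 49/9
29/10 123/50 91/25 971/240
179/60 339/100 219/100 119/48
157/36 761/240 101/48 53/36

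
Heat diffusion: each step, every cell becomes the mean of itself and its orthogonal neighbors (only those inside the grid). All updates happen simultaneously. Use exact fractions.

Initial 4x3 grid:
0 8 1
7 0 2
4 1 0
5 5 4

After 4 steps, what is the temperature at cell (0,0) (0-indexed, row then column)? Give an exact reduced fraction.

Step 1: cell (0,0) = 5
Step 2: cell (0,0) = 10/3
Step 3: cell (0,0) = 869/240
Step 4: cell (0,0) = 139889/43200
Full grid after step 4:
  139889/43200 2659183/864000 338267/129600
  122087/36000 1019177/360000 285761/108000
  360281/108000 1111427/360000 92177/36000
  461657/129600 2704093/864000 124019/43200

Answer: 139889/43200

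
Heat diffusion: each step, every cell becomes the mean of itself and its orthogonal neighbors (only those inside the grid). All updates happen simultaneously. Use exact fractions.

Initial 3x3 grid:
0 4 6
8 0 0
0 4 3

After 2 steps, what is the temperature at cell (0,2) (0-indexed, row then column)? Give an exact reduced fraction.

Answer: 97/36

Derivation:
Step 1: cell (0,2) = 10/3
Step 2: cell (0,2) = 97/36
Full grid after step 2:
  17/6 391/120 97/36
  33/10 117/50 667/240
  31/12 677/240 19/9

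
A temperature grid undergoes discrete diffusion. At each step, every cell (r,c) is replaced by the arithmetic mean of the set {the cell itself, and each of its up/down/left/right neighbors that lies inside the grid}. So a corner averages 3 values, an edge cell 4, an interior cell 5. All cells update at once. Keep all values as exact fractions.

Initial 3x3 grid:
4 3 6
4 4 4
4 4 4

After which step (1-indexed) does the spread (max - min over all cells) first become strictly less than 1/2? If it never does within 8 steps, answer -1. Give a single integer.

Step 1: max=9/2, min=11/3, spread=5/6
Step 2: max=157/36, min=58/15, spread=89/180
  -> spread < 1/2 first at step 2
Step 3: max=30233/7200, min=709/180, spread=1873/7200
Step 4: max=539581/129600, min=214597/54000, spread=122741/648000
Step 5: max=106766897/25920000, min=287879/72000, spread=3130457/25920000
Step 6: max=1915427029/466560000, min=195432637/48600000, spread=196368569/2332800000
Step 7: max=114463670063/27993600000, min=9402299849/2332800000, spread=523543/8957952
Step 8: max=6855748378861/1679616000000, min=94261568413/23328000000, spread=4410589/107495424

Answer: 2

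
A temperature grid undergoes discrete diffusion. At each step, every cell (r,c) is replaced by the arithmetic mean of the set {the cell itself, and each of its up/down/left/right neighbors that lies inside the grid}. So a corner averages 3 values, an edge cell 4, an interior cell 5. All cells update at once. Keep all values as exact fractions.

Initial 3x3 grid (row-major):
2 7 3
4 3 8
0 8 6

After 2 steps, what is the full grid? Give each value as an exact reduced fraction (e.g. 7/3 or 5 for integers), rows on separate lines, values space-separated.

After step 1:
  13/3 15/4 6
  9/4 6 5
  4 17/4 22/3
After step 2:
  31/9 241/48 59/12
  199/48 17/4 73/12
  7/2 259/48 199/36

Answer: 31/9 241/48 59/12
199/48 17/4 73/12
7/2 259/48 199/36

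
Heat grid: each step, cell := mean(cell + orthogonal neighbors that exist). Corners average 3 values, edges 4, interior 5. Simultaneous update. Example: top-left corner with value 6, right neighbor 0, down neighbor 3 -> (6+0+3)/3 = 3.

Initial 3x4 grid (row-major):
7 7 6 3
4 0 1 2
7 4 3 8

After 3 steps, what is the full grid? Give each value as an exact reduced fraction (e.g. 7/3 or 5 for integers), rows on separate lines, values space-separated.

After step 1:
  6 5 17/4 11/3
  9/2 16/5 12/5 7/2
  5 7/2 4 13/3
After step 2:
  31/6 369/80 919/240 137/36
  187/40 93/25 347/100 139/40
  13/3 157/40 427/120 71/18
After step 3:
  3469/720 10397/2400 28291/7200 7999/2160
  3579/800 8161/2000 7221/2000 2939/800
  194/45 4661/1200 838/225 494/135

Answer: 3469/720 10397/2400 28291/7200 7999/2160
3579/800 8161/2000 7221/2000 2939/800
194/45 4661/1200 838/225 494/135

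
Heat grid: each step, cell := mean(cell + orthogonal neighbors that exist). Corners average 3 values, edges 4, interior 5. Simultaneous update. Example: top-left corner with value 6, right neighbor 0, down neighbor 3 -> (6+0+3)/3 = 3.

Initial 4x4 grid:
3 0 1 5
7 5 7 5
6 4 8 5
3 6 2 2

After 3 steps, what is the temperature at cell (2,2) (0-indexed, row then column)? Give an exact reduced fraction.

Step 1: cell (2,2) = 26/5
Step 2: cell (2,2) = 257/50
Step 3: cell (2,2) = 9419/2000
Full grid after step 3:
  8291/2160 13663/3600 2851/720 2263/540
  32471/7200 26573/6000 6883/1500 3313/720
  11557/2400 4931/1000 9419/2000 5647/1200
  1753/360 10997/2400 10909/2400 3109/720

Answer: 9419/2000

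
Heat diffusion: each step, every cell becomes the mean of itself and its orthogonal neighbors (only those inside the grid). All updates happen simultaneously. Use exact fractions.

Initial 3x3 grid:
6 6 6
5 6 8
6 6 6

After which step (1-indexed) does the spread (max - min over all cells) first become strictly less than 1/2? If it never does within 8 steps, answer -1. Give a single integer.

Answer: 3

Derivation:
Step 1: max=20/3, min=17/3, spread=1
Step 2: max=781/120, min=209/36, spread=253/360
Step 3: max=45677/7200, min=84679/14400, spread=89/192
  -> spread < 1/2 first at step 3
Step 4: max=2718169/432000, min=5153213/864000, spread=755/2304
Step 5: max=161573393/25920000, min=311234911/51840000, spread=6353/27648
Step 6: max=9647305621/1555200000, min=18792758117/3110400000, spread=53531/331776
Step 7: max=576411533237/93312000000, min=1131684644599/186624000000, spread=450953/3981312
Step 8: max=34495171897489/5598720000000, min=68099943091853/11197440000000, spread=3799043/47775744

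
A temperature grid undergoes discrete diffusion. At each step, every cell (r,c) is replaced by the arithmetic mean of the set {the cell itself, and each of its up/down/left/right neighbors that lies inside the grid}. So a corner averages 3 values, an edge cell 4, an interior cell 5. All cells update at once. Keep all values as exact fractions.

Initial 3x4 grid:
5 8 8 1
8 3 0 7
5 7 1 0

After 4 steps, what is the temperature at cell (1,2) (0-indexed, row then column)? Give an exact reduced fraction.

Step 1: cell (1,2) = 19/5
Step 2: cell (1,2) = 69/20
Step 3: cell (1,2) = 1577/400
Step 4: cell (1,2) = 15861/4000
Full grid after step 4:
  48451/8640 74089/14400 192079/43200 50719/12960
  934163/172800 348103/72000 15861/4000 51013/14400
  131923/25920 48323/10800 9869/2700 20497/6480

Answer: 15861/4000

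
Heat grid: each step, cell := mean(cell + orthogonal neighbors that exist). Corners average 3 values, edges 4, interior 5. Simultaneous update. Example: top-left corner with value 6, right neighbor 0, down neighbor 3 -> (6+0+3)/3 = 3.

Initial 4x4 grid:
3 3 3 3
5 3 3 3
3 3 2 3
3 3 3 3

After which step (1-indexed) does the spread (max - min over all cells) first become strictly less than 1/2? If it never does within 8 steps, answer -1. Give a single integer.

Step 1: max=11/3, min=11/4, spread=11/12
Step 2: max=211/60, min=139/50, spread=221/300
Step 3: max=1831/540, min=6833/2400, spread=11743/21600
Step 4: max=5329/1620, min=30829/10800, spread=14093/32400
  -> spread < 1/2 first at step 4
Step 5: max=79199/24300, min=936019/324000, spread=359903/972000
Step 6: max=5854469/1822500, min=28203397/9720000, spread=9061313/29160000
Step 7: max=1394049781/437400000, min=853081213/291600000, spread=228855923/874800000
Step 8: max=4147773163/1312200000, min=25728697009/8748000000, spread=5769372233/26244000000

Answer: 4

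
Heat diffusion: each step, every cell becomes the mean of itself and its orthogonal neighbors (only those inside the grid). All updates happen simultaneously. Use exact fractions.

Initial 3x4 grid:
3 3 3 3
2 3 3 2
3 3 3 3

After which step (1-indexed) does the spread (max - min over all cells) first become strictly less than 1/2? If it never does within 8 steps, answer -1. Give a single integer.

Step 1: max=3, min=8/3, spread=1/3
  -> spread < 1/2 first at step 1
Step 2: max=287/100, min=653/240, spread=179/1200
Step 3: max=2567/900, min=6043/2160, spread=589/10800
Step 4: max=1021147/360000, min=2426693/864000, spread=120299/4320000
Step 5: max=9172277/3240000, min=146173087/51840000, spread=116669/10368000
Step 6: max=3665729107/1296000000, min=8779577933/3110400000, spread=90859619/15552000000
Step 7: max=219841971113/77760000000, min=527138280247/186624000000, spread=2412252121/933120000000
Step 8: max=13187950489867/4665600000000, min=31636694164373/11197440000000, spread=71935056539/55987200000000

Answer: 1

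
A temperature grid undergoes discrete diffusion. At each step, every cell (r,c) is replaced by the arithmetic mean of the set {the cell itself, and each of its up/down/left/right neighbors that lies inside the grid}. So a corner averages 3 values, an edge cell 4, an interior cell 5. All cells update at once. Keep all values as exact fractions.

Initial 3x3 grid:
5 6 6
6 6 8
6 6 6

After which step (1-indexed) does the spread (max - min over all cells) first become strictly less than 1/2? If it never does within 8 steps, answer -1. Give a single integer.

Answer: 3

Derivation:
Step 1: max=20/3, min=17/3, spread=1
Step 2: max=787/120, min=103/18, spread=301/360
Step 3: max=6917/1080, min=85223/14400, spread=21011/43200
  -> spread < 1/2 first at step 3
Step 4: max=2728303/432000, min=386809/64800, spread=448729/1296000
Step 5: max=24388373/3888000, min=23484623/3888000, spread=1205/5184
Step 6: max=1453302931/233280000, min=1415236681/233280000, spread=10151/62208
Step 7: max=86920263557/13996800000, min=85316819807/13996800000, spread=85517/746496
Step 8: max=5199304079779/839808000000, min=5131763673529/839808000000, spread=720431/8957952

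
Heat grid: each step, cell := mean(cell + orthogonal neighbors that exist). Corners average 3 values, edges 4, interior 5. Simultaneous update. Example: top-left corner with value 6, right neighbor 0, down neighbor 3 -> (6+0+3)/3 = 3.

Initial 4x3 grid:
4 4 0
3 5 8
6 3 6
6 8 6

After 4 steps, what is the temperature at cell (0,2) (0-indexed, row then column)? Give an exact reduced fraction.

Answer: 187573/43200

Derivation:
Step 1: cell (0,2) = 4
Step 2: cell (0,2) = 4
Step 3: cell (0,2) = 3037/720
Step 4: cell (0,2) = 187573/43200
Full grid after step 4:
  542219/129600 3634171/864000 187573/43200
  245341/54000 1673609/360000 42661/9000
  139883/27000 1892659/360000 36377/6750
  717689/129600 4935521/864000 742589/129600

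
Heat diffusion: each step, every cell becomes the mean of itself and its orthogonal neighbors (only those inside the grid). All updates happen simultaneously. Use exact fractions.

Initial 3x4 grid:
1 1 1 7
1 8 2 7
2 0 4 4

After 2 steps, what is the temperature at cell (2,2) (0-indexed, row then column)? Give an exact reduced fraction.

Answer: 77/20

Derivation:
Step 1: cell (2,2) = 5/2
Step 2: cell (2,2) = 77/20
Full grid after step 2:
  9/4 89/40 149/40 17/4
  37/20 321/100 341/100 97/20
  5/2 47/20 77/20 25/6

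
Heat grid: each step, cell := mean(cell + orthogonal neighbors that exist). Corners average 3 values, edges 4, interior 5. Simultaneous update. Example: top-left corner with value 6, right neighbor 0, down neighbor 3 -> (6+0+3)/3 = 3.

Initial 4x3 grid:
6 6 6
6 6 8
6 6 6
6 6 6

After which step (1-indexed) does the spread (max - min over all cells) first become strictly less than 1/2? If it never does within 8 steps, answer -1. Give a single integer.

Step 1: max=20/3, min=6, spread=2/3
Step 2: max=391/60, min=6, spread=31/60
Step 3: max=3451/540, min=6, spread=211/540
  -> spread < 1/2 first at step 3
Step 4: max=340897/54000, min=5447/900, spread=14077/54000
Step 5: max=3056407/486000, min=327683/54000, spread=5363/24300
Step 6: max=91220809/14580000, min=182869/30000, spread=93859/583200
Step 7: max=5459074481/874800000, min=296936467/48600000, spread=4568723/34992000
Step 8: max=326708435629/52488000000, min=8929618889/1458000000, spread=8387449/83980800

Answer: 3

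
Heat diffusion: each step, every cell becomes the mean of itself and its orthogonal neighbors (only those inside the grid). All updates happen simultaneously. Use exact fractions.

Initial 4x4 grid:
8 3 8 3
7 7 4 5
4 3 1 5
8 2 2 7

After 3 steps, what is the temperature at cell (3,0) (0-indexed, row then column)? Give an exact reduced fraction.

Answer: 9619/2160

Derivation:
Step 1: cell (3,0) = 14/3
Step 2: cell (3,0) = 167/36
Step 3: cell (3,0) = 9619/2160
Full grid after step 3:
  1049/180 6707/1200 17809/3600 2131/432
  2229/400 2479/500 28121/6000 32183/7200
  17501/3600 26197/6000 11933/3000 30079/7200
  9619/2160 28867/7200 27259/7200 847/216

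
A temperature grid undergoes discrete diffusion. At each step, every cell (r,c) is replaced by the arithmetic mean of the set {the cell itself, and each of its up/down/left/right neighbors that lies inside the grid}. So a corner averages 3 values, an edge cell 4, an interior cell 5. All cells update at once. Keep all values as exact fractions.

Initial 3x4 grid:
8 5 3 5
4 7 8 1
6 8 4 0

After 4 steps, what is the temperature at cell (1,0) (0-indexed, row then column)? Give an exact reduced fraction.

Answer: 1022639/172800

Derivation:
Step 1: cell (1,0) = 25/4
Step 2: cell (1,0) = 1459/240
Step 3: cell (1,0) = 17269/2880
Step 4: cell (1,0) = 1022639/172800
Full grid after step 4:
  150739/25920 29677/5400 1133/240 6049/1440
  1022639/172800 394963/72000 42581/9000 69287/17280
  16921/2880 26399/4800 39943/8640 26293/6480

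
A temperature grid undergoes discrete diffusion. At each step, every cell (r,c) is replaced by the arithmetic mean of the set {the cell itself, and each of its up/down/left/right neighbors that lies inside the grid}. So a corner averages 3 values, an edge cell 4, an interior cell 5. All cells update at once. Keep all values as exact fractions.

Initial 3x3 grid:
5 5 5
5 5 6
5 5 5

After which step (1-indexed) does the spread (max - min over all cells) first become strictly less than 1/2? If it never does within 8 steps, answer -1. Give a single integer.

Step 1: max=16/3, min=5, spread=1/3
  -> spread < 1/2 first at step 1
Step 2: max=1267/240, min=5, spread=67/240
Step 3: max=11237/2160, min=1007/200, spread=1807/10800
Step 4: max=4477963/864000, min=27361/5400, spread=33401/288000
Step 5: max=40109933/7776000, min=2743391/540000, spread=3025513/38880000
Step 6: max=16016926867/3110400000, min=146755949/28800000, spread=53531/995328
Step 7: max=959152925849/186624000000, min=39671116051/7776000000, spread=450953/11943936
Step 8: max=57496103560603/11197440000000, min=4766608610519/933120000000, spread=3799043/143327232

Answer: 1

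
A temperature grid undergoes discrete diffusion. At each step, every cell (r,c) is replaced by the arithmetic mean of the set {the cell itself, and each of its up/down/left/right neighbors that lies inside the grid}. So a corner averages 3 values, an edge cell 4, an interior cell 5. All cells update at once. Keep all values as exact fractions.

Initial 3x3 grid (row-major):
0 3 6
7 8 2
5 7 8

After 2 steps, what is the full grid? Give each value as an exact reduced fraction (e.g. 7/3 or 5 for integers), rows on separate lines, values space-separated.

After step 1:
  10/3 17/4 11/3
  5 27/5 6
  19/3 7 17/3
After step 2:
  151/36 333/80 167/36
  301/60 553/100 311/60
  55/9 61/10 56/9

Answer: 151/36 333/80 167/36
301/60 553/100 311/60
55/9 61/10 56/9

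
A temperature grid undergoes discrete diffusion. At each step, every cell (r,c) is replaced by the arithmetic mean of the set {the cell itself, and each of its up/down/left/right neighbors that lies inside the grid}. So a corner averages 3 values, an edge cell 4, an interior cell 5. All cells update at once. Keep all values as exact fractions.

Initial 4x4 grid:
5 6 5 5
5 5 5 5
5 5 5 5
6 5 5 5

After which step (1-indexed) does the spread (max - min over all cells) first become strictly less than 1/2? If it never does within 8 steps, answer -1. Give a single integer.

Answer: 1

Derivation:
Step 1: max=16/3, min=5, spread=1/3
  -> spread < 1/2 first at step 1
Step 2: max=95/18, min=5, spread=5/18
Step 3: max=11267/2160, min=5, spread=467/2160
Step 4: max=335657/64800, min=1447/288, spread=5041/32400
Step 5: max=10062491/1944000, min=3149/625, spread=1339207/9720000
Step 6: max=301027769/58320000, min=32724023/6480000, spread=3255781/29160000
Step 7: max=9019857467/1749600000, min=196780817/38880000, spread=82360351/874800000
Step 8: max=270171489857/52488000000, min=1970535809/388800000, spread=2074577821/26244000000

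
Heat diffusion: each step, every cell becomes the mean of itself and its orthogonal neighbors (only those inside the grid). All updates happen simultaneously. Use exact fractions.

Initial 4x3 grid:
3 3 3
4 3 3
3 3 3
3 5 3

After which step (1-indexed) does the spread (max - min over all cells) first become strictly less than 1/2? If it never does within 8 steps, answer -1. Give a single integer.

Step 1: max=11/3, min=3, spread=2/3
Step 2: max=427/120, min=3, spread=67/120
Step 3: max=469/135, min=551/180, spread=223/540
  -> spread < 1/2 first at step 3
Step 4: max=221281/64800, min=16753/5400, spread=4049/12960
Step 5: max=13186409/3888000, min=338129/108000, spread=202753/777600
Step 6: max=784693351/233280000, min=30688999/9720000, spread=385259/1866240
Step 7: max=46828559909/13996800000, min=1852185091/583200000, spread=95044709/559872000
Step 8: max=2796000336031/839808000000, min=12411315341/3888000000, spread=921249779/6718464000

Answer: 3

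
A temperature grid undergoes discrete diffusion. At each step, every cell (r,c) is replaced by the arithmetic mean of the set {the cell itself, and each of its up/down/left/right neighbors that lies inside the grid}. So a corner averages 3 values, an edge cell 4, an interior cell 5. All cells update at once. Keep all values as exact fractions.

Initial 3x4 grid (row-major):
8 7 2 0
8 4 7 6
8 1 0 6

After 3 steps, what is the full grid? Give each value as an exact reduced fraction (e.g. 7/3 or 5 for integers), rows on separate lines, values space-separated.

Answer: 13429/2160 37957/7200 31687/7200 2077/540
10493/1800 7709/1500 24721/6000 57539/14400
11659/2160 33007/7200 3293/800 461/120

Derivation:
After step 1:
  23/3 21/4 4 8/3
  7 27/5 19/5 19/4
  17/3 13/4 7/2 4
After step 2:
  239/36 1339/240 943/240 137/36
  193/30 247/50 429/100 913/240
  191/36 1069/240 291/80 49/12
After step 3:
  13429/2160 37957/7200 31687/7200 2077/540
  10493/1800 7709/1500 24721/6000 57539/14400
  11659/2160 33007/7200 3293/800 461/120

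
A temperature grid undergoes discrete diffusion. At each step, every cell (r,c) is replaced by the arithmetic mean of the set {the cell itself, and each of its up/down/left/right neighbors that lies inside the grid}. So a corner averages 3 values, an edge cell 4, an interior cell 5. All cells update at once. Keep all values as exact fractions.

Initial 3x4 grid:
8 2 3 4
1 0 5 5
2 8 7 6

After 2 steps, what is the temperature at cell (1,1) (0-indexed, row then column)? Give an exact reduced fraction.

Answer: 349/100

Derivation:
Step 1: cell (1,1) = 16/5
Step 2: cell (1,1) = 349/100
Full grid after step 2:
  29/9 817/240 59/16 25/6
  797/240 349/100 111/25 19/4
  32/9 1057/240 83/16 35/6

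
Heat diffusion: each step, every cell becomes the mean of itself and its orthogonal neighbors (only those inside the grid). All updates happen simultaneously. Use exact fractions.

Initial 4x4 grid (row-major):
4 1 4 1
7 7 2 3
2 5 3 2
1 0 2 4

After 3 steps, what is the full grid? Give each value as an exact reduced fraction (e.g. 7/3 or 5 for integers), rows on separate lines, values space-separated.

After step 1:
  4 4 2 8/3
  5 22/5 19/5 2
  15/4 17/5 14/5 3
  1 2 9/4 8/3
After step 2:
  13/3 18/5 187/60 20/9
  343/80 103/25 3 43/15
  263/80 327/100 61/20 157/60
  9/4 173/80 583/240 95/36
After step 3:
  2933/720 1517/400 2149/720 1477/540
  9617/2400 7311/2000 2423/750 1927/720
  2619/800 1589/500 17239/6000 2011/720
  77/30 6067/2400 3701/1440 5533/2160

Answer: 2933/720 1517/400 2149/720 1477/540
9617/2400 7311/2000 2423/750 1927/720
2619/800 1589/500 17239/6000 2011/720
77/30 6067/2400 3701/1440 5533/2160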